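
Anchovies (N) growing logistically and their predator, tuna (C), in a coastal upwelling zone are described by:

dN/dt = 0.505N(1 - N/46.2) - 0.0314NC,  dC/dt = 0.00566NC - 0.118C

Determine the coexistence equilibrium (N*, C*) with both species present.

N* ≈ 20.8, C* ≈ 8.83

From dC/dt = 0 with C > 0: 0.00566N* = 0.118, so N* = 20.8.
Substitute into dN/dt = 0: 0.505(1 - 20.8/46.2) = 0.0314C*.
The bracket is 0.549, giving C* = 0.277/0.0314 = 8.83.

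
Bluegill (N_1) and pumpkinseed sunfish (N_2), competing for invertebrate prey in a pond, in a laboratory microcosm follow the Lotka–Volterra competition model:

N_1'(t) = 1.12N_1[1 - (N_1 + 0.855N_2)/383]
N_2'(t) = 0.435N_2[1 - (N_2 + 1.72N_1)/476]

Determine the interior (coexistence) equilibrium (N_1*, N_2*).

Setting both brackets to zero gives the nullclines N_1 + 0.855N_2 = 383 and 1.72N_1 + N_2 = 476.
Substituting N_2 = 476 - 1.72N_1 into the first: N_1(1 - 0.855·1.72) = 383 - 0.855·476.
So N_1* = -24/-0.471 = 51, and then N_2* = 476 - 1.72·51 = 388.

N_1* ≈ 51, N_2* ≈ 388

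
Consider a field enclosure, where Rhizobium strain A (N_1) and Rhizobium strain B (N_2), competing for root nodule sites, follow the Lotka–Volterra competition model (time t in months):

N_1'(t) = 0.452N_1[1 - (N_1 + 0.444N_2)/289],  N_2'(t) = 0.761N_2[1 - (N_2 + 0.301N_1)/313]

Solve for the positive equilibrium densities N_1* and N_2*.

N_1* ≈ 173, N_2* ≈ 261

Setting both brackets to zero gives the nullclines N_1 + 0.444N_2 = 289 and 0.301N_1 + N_2 = 313.
Substituting N_2 = 313 - 0.301N_1 into the first: N_1(1 - 0.444·0.301) = 289 - 0.444·313.
So N_1* = 150/0.866 = 173, and then N_2* = 313 - 0.301·173 = 261.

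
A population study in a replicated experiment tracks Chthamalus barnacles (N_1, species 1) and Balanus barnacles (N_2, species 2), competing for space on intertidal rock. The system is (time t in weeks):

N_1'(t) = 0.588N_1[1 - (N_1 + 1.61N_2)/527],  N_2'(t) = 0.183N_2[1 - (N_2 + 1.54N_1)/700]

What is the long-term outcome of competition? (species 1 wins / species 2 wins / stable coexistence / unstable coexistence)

unstable coexistence (outcome depends on initial conditions)

Compare the nullcline intercepts: K1/α12 = 527/1.61 = 327 < K2 = 700; K2/α21 = 700/1.54 = 455 < K1 = 527.
Since both are reversed, neither can invade when rare; the interior point is a saddle.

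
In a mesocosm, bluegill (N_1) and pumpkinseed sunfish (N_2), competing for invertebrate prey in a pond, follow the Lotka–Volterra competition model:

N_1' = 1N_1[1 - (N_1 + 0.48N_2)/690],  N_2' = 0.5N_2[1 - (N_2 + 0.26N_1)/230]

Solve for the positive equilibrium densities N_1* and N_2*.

Setting both brackets to zero gives the nullclines N_1 + 0.48N_2 = 690 and 0.26N_1 + N_2 = 230.
Substituting N_2 = 230 - 0.26N_1 into the first: N_1(1 - 0.48·0.26) = 690 - 0.48·230.
So N_1* = 580/0.875 = 662, and then N_2* = 230 - 0.26·662 = 57.8.

N_1* ≈ 662, N_2* ≈ 57.8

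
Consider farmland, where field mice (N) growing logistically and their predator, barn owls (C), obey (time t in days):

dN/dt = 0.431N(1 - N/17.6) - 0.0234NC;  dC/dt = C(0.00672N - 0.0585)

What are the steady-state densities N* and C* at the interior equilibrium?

From dC/dt = 0 with C > 0: 0.00672N* = 0.0585, so N* = 8.71.
Substitute into dN/dt = 0: 0.431(1 - 8.71/17.6) = 0.0234C*.
The bracket is 0.505, giving C* = 0.218/0.0234 = 9.31.

N* ≈ 8.71, C* ≈ 9.31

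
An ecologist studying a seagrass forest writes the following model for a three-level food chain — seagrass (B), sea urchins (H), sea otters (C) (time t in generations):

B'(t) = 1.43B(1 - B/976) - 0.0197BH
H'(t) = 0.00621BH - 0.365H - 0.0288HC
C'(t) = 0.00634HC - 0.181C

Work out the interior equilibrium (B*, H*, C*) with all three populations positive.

B* ≈ 592, H* ≈ 28.5, C* ≈ 115

From dC/dt = 0: 0.00634H* = 0.181, so H* = 28.5.
From dB/dt = 0: 1.43(1 - B*/976) = 0.0197·28.5, giving B* = 976·(1 - 0.393) = 592.
From dH/dt = 0: 0.00621·592 - 0.365 = 0.0288C*, so C* = 3.31/0.0288 = 115.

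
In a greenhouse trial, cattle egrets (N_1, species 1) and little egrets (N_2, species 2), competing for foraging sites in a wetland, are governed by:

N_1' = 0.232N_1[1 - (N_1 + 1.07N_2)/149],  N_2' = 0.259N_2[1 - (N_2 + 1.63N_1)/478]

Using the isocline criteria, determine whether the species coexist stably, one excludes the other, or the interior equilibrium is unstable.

Compare the nullcline intercepts: K1/α12 = 149/1.07 = 139 < K2 = 478; K2/α21 = 478/1.63 = 293 > K1 = 149.
Since the inequalities point opposite ways, species 2 can invade but species 1 cannot.

species 2 excludes species 1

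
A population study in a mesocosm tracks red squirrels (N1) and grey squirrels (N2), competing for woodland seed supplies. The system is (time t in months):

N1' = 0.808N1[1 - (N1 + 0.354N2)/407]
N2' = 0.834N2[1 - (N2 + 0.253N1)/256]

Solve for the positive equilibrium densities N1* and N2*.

Setting both brackets to zero gives the nullclines N1 + 0.354N2 = 407 and 0.253N1 + N2 = 256.
Substituting N2 = 256 - 0.253N1 into the first: N1(1 - 0.354·0.253) = 407 - 0.354·256.
So N1* = 316/0.91 = 347, and then N2* = 256 - 0.253·347 = 168.

N1* ≈ 347, N2* ≈ 168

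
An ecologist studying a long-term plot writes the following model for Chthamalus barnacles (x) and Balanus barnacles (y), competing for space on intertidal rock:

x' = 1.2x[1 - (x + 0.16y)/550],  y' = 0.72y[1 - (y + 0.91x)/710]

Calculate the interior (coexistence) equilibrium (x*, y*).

x* ≈ 511, y* ≈ 245

Setting both brackets to zero gives the nullclines x + 0.16y = 550 and 0.91x + y = 710.
Substituting y = 710 - 0.91x into the first: x(1 - 0.16·0.91) = 550 - 0.16·710.
So x* = 436/0.854 = 511, and then y* = 710 - 0.91·511 = 245.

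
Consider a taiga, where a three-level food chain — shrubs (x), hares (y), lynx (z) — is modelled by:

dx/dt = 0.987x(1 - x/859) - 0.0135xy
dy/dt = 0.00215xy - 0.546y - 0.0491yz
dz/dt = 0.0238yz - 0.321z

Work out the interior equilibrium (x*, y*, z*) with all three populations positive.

x* ≈ 701, y* ≈ 13.5, z* ≈ 19.6

From dz/dt = 0: 0.0238y* = 0.321, so y* = 13.5.
From dx/dt = 0: 0.987(1 - x*/859) = 0.0135·13.5, giving x* = 859·(1 - 0.184) = 701.
From dy/dt = 0: 0.00215·701 - 0.546 = 0.0491z*, so z* = 0.96/0.0491 = 19.6.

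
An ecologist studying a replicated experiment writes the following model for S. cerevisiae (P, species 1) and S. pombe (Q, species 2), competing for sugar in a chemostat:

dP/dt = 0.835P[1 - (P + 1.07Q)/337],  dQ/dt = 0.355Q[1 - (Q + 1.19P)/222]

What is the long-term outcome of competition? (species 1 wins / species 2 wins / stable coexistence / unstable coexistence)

species 1 excludes species 2

Compare the nullcline intercepts: K1/α12 = 337/1.07 = 315 > K2 = 222; K2/α21 = 222/1.19 = 187 < K1 = 337.
Since the inequalities point opposite ways, species 1 can invade but species 2 cannot.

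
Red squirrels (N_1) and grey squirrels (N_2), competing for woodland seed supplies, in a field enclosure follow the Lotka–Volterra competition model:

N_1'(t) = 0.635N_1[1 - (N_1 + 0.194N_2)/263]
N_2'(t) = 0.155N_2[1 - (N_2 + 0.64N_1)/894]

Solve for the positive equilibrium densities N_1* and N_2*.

N_1* ≈ 102, N_2* ≈ 829

Setting both brackets to zero gives the nullclines N_1 + 0.194N_2 = 263 and 0.64N_1 + N_2 = 894.
Substituting N_2 = 894 - 0.64N_1 into the first: N_1(1 - 0.194·0.64) = 263 - 0.194·894.
So N_1* = 89.6/0.876 = 102, and then N_2* = 894 - 0.64·102 = 829.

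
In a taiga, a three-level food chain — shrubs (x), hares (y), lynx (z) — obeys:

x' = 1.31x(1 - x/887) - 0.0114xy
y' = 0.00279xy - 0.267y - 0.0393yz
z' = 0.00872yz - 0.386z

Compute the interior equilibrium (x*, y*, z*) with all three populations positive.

x* ≈ 545, y* ≈ 44.3, z* ≈ 31.9

From dz/dt = 0: 0.00872y* = 0.386, so y* = 44.3.
From dx/dt = 0: 1.31(1 - x*/887) = 0.0114·44.3, giving x* = 887·(1 - 0.385) = 545.
From dy/dt = 0: 0.00279·545 - 0.267 = 0.0393z*, so z* = 1.25/0.0393 = 31.9.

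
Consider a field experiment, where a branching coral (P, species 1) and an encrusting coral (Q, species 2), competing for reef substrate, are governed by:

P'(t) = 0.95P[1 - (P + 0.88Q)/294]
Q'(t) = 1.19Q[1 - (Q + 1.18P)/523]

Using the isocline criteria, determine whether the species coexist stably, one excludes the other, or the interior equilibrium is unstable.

species 2 excludes species 1

Compare the nullcline intercepts: K1/α12 = 294/0.88 = 334 < K2 = 523; K2/α21 = 523/1.18 = 443 > K1 = 294.
Since the inequalities point opposite ways, species 2 can invade but species 1 cannot.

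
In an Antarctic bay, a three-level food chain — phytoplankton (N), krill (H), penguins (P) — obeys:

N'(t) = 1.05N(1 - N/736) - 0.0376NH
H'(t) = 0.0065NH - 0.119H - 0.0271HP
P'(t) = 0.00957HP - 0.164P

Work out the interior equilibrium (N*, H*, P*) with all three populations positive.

From dP/dt = 0: 0.00957H* = 0.164, so H* = 17.1.
From dN/dt = 0: 1.05(1 - N*/736) = 0.0376·17.1, giving N* = 736·(1 - 0.614) = 284.
From dH/dt = 0: 0.0065·284 - 0.119 = 0.0271P*, so P* = 1.73/0.0271 = 63.8.

N* ≈ 284, H* ≈ 17.1, P* ≈ 63.8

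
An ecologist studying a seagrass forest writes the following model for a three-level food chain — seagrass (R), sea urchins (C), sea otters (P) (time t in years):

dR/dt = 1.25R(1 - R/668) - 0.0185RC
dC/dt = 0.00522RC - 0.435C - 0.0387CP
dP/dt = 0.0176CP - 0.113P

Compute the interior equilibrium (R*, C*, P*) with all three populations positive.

From dP/dt = 0: 0.0176C* = 0.113, so C* = 6.42.
From dR/dt = 0: 1.25(1 - R*/668) = 0.0185·6.42, giving R* = 668·(1 - 0.095) = 605.
From dC/dt = 0: 0.00522·605 - 0.435 = 0.0387P*, so P* = 2.72/0.0387 = 70.3.

R* ≈ 605, C* ≈ 6.42, P* ≈ 70.3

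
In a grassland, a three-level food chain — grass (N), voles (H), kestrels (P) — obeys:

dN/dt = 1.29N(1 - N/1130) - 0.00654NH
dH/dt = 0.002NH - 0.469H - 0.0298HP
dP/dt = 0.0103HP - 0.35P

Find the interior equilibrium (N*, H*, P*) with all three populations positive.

N* ≈ 935, H* ≈ 34, P* ≈ 47

From dP/dt = 0: 0.0103H* = 0.35, so H* = 34.
From dN/dt = 0: 1.29(1 - N*/1130) = 0.00654·34, giving N* = 1130·(1 - 0.172) = 935.
From dH/dt = 0: 0.002·935 - 0.469 = 0.0298P*, so P* = 1.4/0.0298 = 47.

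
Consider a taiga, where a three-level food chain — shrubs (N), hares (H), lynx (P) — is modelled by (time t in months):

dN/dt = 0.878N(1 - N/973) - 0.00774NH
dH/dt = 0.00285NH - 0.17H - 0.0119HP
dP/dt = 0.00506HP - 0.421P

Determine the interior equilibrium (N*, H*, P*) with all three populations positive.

From dP/dt = 0: 0.00506H* = 0.421, so H* = 83.2.
From dN/dt = 0: 0.878(1 - N*/973) = 0.00774·83.2, giving N* = 973·(1 - 0.733) = 259.
From dH/dt = 0: 0.00285·259 - 0.17 = 0.0119P*, so P* = 0.569/0.0119 = 47.8.

N* ≈ 259, H* ≈ 83.2, P* ≈ 47.8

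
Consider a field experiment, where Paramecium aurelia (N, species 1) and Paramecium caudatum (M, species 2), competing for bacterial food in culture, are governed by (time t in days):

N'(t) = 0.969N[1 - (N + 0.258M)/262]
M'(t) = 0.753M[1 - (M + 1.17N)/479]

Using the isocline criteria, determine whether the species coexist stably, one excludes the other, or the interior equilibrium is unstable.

stable coexistence

Compare the nullcline intercepts: K1/α12 = 262/0.258 = 1020 > K2 = 479; K2/α21 = 479/1.17 = 409 > K1 = 262.
Since both inequalities hold, each species can invade when rare, so the interior equilibrium is stable.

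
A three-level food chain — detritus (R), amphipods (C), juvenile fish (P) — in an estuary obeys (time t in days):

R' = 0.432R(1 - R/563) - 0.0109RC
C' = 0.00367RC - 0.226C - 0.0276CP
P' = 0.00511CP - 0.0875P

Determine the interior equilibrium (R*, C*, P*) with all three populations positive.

R* ≈ 320, C* ≈ 17.1, P* ≈ 34.3

From dP/dt = 0: 0.00511C* = 0.0875, so C* = 17.1.
From dR/dt = 0: 0.432(1 - R*/563) = 0.0109·17.1, giving R* = 563·(1 - 0.432) = 320.
From dC/dt = 0: 0.00367·320 - 0.226 = 0.0276P*, so P* = 0.948/0.0276 = 34.3.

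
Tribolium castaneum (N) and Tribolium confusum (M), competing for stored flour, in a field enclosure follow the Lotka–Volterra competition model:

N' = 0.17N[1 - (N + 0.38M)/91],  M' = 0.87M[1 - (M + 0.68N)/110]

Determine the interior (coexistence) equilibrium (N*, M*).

Setting both brackets to zero gives the nullclines N + 0.38M = 91 and 0.68N + M = 110.
Substituting M = 110 - 0.68N into the first: N(1 - 0.38·0.68) = 91 - 0.38·110.
So N* = 49.2/0.742 = 66.3, and then M* = 110 - 0.68·66.3 = 64.9.

N* ≈ 66.3, M* ≈ 64.9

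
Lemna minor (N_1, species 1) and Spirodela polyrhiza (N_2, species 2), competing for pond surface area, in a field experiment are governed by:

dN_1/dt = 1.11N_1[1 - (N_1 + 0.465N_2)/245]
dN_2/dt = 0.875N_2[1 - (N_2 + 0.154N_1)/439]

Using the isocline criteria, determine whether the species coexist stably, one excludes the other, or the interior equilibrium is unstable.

stable coexistence

Compare the nullcline intercepts: K1/α12 = 245/0.465 = 527 > K2 = 439; K2/α21 = 439/0.154 = 2850 > K1 = 245.
Since both inequalities hold, each species can invade when rare, so the interior equilibrium is stable.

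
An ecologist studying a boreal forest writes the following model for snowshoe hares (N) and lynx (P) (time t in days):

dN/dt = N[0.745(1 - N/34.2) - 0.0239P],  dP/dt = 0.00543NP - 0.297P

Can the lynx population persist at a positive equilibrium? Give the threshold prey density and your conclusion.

The predator equation gives dP/dt > 0 only when N > 0.297/0.00543 = 54.7.
Without the predator, N → K = 34.2. Since 34.2 < 54.7, the predator cannot invade.

Threshold N = 54.7; K < 54.7, so no, the predator goes extinct.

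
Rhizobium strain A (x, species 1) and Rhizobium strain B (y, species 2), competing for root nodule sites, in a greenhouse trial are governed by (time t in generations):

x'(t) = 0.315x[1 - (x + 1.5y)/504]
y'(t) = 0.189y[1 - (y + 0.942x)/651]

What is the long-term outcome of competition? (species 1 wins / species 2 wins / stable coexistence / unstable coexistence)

species 2 excludes species 1

Compare the nullcline intercepts: K1/α12 = 504/1.5 = 336 < K2 = 651; K2/α21 = 651/0.942 = 691 > K1 = 504.
Since the inequalities point opposite ways, species 2 can invade but species 1 cannot.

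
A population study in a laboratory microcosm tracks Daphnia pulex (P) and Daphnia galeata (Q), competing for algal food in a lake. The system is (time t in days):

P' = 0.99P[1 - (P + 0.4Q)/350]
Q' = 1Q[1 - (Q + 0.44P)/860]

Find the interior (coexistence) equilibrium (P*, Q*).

P* ≈ 7.28, Q* ≈ 857

Setting both brackets to zero gives the nullclines P + 0.4Q = 350 and 0.44P + Q = 860.
Substituting Q = 860 - 0.44P into the first: P(1 - 0.4·0.44) = 350 - 0.4·860.
So P* = 6/0.824 = 7.28, and then Q* = 860 - 0.44·7.28 = 857.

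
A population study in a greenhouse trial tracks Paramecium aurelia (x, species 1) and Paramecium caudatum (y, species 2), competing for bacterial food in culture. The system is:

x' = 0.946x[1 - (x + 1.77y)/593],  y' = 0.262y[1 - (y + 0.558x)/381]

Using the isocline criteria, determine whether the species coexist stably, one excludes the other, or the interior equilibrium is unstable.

species 2 excludes species 1

Compare the nullcline intercepts: K1/α12 = 593/1.77 = 335 < K2 = 381; K2/α21 = 381/0.558 = 683 > K1 = 593.
Since the inequalities point opposite ways, species 2 can invade but species 1 cannot.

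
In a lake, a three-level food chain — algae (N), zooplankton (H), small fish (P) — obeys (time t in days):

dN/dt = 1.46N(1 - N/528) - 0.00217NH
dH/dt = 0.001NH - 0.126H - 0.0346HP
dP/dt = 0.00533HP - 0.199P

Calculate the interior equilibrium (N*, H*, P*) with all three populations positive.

From dP/dt = 0: 0.00533H* = 0.199, so H* = 37.3.
From dN/dt = 0: 1.46(1 - N*/528) = 0.00217·37.3, giving N* = 528·(1 - 0.0555) = 499.
From dH/dt = 0: 0.001·499 - 0.126 = 0.0346P*, so P* = 0.373/0.0346 = 10.8.

N* ≈ 499, H* ≈ 37.3, P* ≈ 10.8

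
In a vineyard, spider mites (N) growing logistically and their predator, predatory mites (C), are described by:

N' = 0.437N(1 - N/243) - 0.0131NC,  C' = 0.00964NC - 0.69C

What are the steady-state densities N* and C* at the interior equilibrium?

N* ≈ 71.6, C* ≈ 23.5

From dC/dt = 0 with C > 0: 0.00964N* = 0.69, so N* = 71.6.
Substitute into dN/dt = 0: 0.437(1 - 71.6/243) = 0.0131C*.
The bracket is 0.705, giving C* = 0.308/0.0131 = 23.5.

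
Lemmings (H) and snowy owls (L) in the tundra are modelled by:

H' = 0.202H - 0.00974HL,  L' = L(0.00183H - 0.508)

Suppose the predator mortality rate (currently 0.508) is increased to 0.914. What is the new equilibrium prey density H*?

H* ≈ 499

At the interior fixed point, setting dL/dt = 0 with L > 0 fixes H* = (predator death rate)/(HL coefficient) — independent of the other coefficients.
With the change, H* = 0.914/0.00183 = 499; it rises from 278.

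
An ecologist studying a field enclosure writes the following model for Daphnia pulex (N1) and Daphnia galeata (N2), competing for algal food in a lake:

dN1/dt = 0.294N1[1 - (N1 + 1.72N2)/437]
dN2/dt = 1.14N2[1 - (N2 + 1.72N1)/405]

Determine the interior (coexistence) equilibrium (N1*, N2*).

N1* ≈ 133, N2* ≈ 177

Setting both brackets to zero gives the nullclines N1 + 1.72N2 = 437 and 1.72N1 + N2 = 405.
Substituting N2 = 405 - 1.72N1 into the first: N1(1 - 1.72·1.72) = 437 - 1.72·405.
So N1* = -260/-1.96 = 133, and then N2* = 405 - 1.72·133 = 177.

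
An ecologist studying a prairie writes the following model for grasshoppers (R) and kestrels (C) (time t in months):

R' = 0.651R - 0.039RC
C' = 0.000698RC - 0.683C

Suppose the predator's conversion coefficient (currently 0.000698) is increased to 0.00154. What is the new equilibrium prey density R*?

R* ≈ 444

At the interior fixed point, setting dC/dt = 0 with C > 0 fixes R* = (predator death rate)/(RC coefficient) — independent of the other coefficients.
With the change, R* = 0.683/0.00154 = 444; it falls from 979.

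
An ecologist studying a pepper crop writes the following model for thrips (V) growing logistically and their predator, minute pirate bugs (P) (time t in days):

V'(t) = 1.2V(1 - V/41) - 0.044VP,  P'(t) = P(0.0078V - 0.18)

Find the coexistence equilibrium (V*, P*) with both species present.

From dP/dt = 0 with P > 0: 0.0078V* = 0.18, so V* = 23.1.
Substitute into dV/dt = 0: 1.2(1 - 23.1/41) = 0.044P*.
The bracket is 0.437, giving P* = 0.525/0.044 = 11.9.

V* ≈ 23.1, P* ≈ 11.9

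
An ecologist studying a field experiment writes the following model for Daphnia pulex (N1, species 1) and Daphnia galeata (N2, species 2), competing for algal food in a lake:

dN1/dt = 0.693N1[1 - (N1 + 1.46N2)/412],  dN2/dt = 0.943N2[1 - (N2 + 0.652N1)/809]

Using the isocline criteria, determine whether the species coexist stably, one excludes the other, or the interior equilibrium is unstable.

species 2 excludes species 1

Compare the nullcline intercepts: K1/α12 = 412/1.46 = 282 < K2 = 809; K2/α21 = 809/0.652 = 1240 > K1 = 412.
Since the inequalities point opposite ways, species 2 can invade but species 1 cannot.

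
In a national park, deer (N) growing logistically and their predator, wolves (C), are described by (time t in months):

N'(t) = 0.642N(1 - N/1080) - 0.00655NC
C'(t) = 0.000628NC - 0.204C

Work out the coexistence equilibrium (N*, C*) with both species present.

N* ≈ 325, C* ≈ 68.5

From dC/dt = 0 with C > 0: 0.000628N* = 0.204, so N* = 325.
Substitute into dN/dt = 0: 0.642(1 - 325/1080) = 0.00655C*.
The bracket is 0.699, giving C* = 0.449/0.00655 = 68.5.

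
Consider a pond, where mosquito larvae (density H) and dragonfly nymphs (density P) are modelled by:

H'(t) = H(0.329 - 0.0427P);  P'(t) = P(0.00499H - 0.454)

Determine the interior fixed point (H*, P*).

H* ≈ 91, P* ≈ 7.7

Set dP/dt = 0 with P > 0: 0.00499H - 0.454 = 0, so H* = 0.454/0.00499 = 91.
Set dH/dt = 0 with H > 0: 0.329 - 0.0427P = 0, so P* = 0.329/0.0427 = 7.7.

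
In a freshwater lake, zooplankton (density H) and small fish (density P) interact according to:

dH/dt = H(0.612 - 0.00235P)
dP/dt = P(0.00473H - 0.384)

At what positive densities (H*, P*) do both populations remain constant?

H* ≈ 81.2, P* ≈ 260

Set dP/dt = 0 with P > 0: 0.00473H - 0.384 = 0, so H* = 0.384/0.00473 = 81.2.
Set dH/dt = 0 with H > 0: 0.612 - 0.00235P = 0, so P* = 0.612/0.00235 = 260.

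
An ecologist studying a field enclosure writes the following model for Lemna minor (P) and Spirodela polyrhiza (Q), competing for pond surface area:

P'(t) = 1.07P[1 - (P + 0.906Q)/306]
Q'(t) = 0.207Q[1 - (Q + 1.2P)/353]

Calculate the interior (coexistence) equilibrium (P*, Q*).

Setting both brackets to zero gives the nullclines P + 0.906Q = 306 and 1.2P + Q = 353.
Substituting Q = 353 - 1.2P into the first: P(1 - 0.906·1.2) = 306 - 0.906·353.
So P* = -13.8/-0.0872 = 158, and then Q* = 353 - 1.2·158 = 163.

P* ≈ 158, Q* ≈ 163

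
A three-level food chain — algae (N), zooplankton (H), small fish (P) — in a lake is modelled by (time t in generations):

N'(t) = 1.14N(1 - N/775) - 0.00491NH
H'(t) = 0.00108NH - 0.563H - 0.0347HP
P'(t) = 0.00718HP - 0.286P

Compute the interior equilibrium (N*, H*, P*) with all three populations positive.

From dP/dt = 0: 0.00718H* = 0.286, so H* = 39.8.
From dN/dt = 0: 1.14(1 - N*/775) = 0.00491·39.8, giving N* = 775·(1 - 0.172) = 642.
From dH/dt = 0: 0.00108·642 - 0.563 = 0.0347P*, so P* = 0.13/0.0347 = 3.76.

N* ≈ 642, H* ≈ 39.8, P* ≈ 3.76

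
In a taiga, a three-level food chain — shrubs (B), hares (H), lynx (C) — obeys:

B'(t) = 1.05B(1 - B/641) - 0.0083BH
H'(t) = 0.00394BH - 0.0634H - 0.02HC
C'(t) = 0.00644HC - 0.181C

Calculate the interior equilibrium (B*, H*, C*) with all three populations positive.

B* ≈ 499, H* ≈ 28.1, C* ≈ 95.1

From dC/dt = 0: 0.00644H* = 0.181, so H* = 28.1.
From dB/dt = 0: 1.05(1 - B*/641) = 0.0083·28.1, giving B* = 641·(1 - 0.222) = 499.
From dH/dt = 0: 0.00394·499 - 0.0634 = 0.02C*, so C* = 1.9/0.02 = 95.1.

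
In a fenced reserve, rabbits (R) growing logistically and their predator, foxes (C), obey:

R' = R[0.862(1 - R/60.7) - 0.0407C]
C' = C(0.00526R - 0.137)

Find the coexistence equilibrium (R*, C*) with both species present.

From dC/dt = 0 with C > 0: 0.00526R* = 0.137, so R* = 26.
Substitute into dR/dt = 0: 0.862(1 - 26/60.7) = 0.0407C*.
The bracket is 0.571, giving C* = 0.492/0.0407 = 12.1.

R* ≈ 26, C* ≈ 12.1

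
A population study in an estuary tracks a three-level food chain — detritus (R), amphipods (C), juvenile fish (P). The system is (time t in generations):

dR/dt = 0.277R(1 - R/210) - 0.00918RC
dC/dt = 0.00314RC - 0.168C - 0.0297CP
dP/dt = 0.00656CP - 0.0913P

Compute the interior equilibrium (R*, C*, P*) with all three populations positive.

R* ≈ 113, C* ≈ 13.9, P* ≈ 6.3

From dP/dt = 0: 0.00656C* = 0.0913, so C* = 13.9.
From dR/dt = 0: 0.277(1 - R*/210) = 0.00918·13.9, giving R* = 210·(1 - 0.461) = 113.
From dC/dt = 0: 0.00314·113 - 0.168 = 0.0297P*, so P* = 0.187/0.0297 = 6.3.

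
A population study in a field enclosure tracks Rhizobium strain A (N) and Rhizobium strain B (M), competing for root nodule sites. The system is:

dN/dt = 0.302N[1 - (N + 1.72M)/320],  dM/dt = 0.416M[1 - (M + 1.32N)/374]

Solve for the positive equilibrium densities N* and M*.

N* ≈ 254, M* ≈ 38.1

Setting both brackets to zero gives the nullclines N + 1.72M = 320 and 1.32N + M = 374.
Substituting M = 374 - 1.32N into the first: N(1 - 1.72·1.32) = 320 - 1.72·374.
So N* = -323/-1.27 = 254, and then M* = 374 - 1.32·254 = 38.1.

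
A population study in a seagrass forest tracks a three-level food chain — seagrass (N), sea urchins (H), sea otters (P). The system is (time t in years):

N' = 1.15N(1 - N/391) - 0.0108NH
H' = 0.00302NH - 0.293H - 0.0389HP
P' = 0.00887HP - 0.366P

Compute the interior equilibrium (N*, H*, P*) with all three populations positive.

From dP/dt = 0: 0.00887H* = 0.366, so H* = 41.3.
From dN/dt = 0: 1.15(1 - N*/391) = 0.0108·41.3, giving N* = 391·(1 - 0.388) = 239.
From dH/dt = 0: 0.00302·239 - 0.293 = 0.0389P*, so P* = 0.43/0.0389 = 11.1.

N* ≈ 239, H* ≈ 41.3, P* ≈ 11.1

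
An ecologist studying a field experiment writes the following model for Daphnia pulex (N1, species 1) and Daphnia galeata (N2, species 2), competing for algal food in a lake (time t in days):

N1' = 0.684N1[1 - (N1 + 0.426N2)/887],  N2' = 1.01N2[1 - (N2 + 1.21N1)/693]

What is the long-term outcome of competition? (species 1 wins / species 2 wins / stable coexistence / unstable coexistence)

Compare the nullcline intercepts: K1/α12 = 887/0.426 = 2080 > K2 = 693; K2/α21 = 693/1.21 = 573 < K1 = 887.
Since the inequalities point opposite ways, species 1 can invade but species 2 cannot.

species 1 excludes species 2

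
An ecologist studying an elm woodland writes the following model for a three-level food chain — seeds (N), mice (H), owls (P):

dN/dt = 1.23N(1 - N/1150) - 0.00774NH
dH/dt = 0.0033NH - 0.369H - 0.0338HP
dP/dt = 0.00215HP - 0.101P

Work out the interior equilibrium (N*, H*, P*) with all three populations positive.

N* ≈ 810, H* ≈ 47, P* ≈ 68.2

From dP/dt = 0: 0.00215H* = 0.101, so H* = 47.
From dN/dt = 0: 1.23(1 - N*/1150) = 0.00774·47, giving N* = 1150·(1 - 0.296) = 810.
From dH/dt = 0: 0.0033·810 - 0.369 = 0.0338P*, so P* = 2.3/0.0338 = 68.2.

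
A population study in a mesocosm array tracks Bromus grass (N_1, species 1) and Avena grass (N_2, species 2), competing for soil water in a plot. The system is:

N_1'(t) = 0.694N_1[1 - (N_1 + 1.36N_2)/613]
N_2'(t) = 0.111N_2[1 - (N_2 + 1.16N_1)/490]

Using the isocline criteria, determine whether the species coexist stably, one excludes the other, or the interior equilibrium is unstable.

Compare the nullcline intercepts: K1/α12 = 613/1.36 = 451 < K2 = 490; K2/α21 = 490/1.16 = 422 < K1 = 613.
Since both are reversed, neither can invade when rare; the interior point is a saddle.

unstable coexistence (outcome depends on initial conditions)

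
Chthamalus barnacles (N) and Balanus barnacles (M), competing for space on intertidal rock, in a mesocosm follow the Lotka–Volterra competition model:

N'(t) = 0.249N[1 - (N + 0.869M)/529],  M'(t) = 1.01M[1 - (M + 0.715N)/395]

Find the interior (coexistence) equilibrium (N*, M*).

N* ≈ 491, M* ≈ 44.3

Setting both brackets to zero gives the nullclines N + 0.869M = 529 and 0.715N + M = 395.
Substituting M = 395 - 0.715N into the first: N(1 - 0.869·0.715) = 529 - 0.869·395.
So N* = 186/0.379 = 491, and then M* = 395 - 0.715·491 = 44.3.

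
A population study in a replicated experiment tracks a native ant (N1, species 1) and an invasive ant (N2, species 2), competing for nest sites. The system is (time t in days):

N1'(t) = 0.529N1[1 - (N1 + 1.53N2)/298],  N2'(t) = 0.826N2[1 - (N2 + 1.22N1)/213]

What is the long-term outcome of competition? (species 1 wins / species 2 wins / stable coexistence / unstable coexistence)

Compare the nullcline intercepts: K1/α12 = 298/1.53 = 195 < K2 = 213; K2/α21 = 213/1.22 = 175 < K1 = 298.
Since both are reversed, neither can invade when rare; the interior point is a saddle.

unstable coexistence (outcome depends on initial conditions)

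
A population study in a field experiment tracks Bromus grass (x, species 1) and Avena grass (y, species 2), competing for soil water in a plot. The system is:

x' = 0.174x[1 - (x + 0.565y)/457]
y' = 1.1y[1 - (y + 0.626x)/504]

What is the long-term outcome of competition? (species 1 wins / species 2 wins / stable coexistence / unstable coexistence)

stable coexistence

Compare the nullcline intercepts: K1/α12 = 457/0.565 = 809 > K2 = 504; K2/α21 = 504/0.626 = 805 > K1 = 457.
Since both inequalities hold, each species can invade when rare, so the interior equilibrium is stable.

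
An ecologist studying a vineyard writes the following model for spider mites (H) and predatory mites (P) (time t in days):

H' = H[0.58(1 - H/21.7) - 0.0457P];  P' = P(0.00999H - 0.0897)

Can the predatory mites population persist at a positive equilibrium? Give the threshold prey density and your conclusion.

Threshold H = 8.98; K > 8.98, so yes, the predator persists.

The predator equation gives dP/dt > 0 only when H > 0.0897/0.00999 = 8.98.
Without the predator, H → K = 21.7. Since 21.7 > 8.98, the predator can invade and persist.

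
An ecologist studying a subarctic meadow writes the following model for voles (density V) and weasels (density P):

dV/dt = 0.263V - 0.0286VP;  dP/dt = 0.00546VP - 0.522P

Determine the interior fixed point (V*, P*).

Set dP/dt = 0 with P > 0: 0.00546V - 0.522 = 0, so V* = 0.522/0.00546 = 95.6.
Set dV/dt = 0 with V > 0: 0.263 - 0.0286P = 0, so P* = 0.263/0.0286 = 9.2.

V* ≈ 95.6, P* ≈ 9.2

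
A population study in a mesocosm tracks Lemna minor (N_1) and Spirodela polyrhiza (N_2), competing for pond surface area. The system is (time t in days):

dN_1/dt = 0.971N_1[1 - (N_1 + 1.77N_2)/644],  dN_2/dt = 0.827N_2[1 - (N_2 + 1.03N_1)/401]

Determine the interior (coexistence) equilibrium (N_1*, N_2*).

N_1* ≈ 79.9, N_2* ≈ 319

Setting both brackets to zero gives the nullclines N_1 + 1.77N_2 = 644 and 1.03N_1 + N_2 = 401.
Substituting N_2 = 401 - 1.03N_1 into the first: N_1(1 - 1.77·1.03) = 644 - 1.77·401.
So N_1* = -65.8/-0.823 = 79.9, and then N_2* = 401 - 1.03·79.9 = 319.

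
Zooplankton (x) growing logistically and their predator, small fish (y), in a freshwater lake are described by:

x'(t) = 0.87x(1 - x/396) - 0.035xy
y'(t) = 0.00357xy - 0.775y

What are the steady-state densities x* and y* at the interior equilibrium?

From dy/dt = 0 with y > 0: 0.00357x* = 0.775, so x* = 217.
Substitute into dx/dt = 0: 0.87(1 - 217/396) = 0.035y*.
The bracket is 0.452, giving y* = 0.393/0.035 = 11.2.

x* ≈ 217, y* ≈ 11.2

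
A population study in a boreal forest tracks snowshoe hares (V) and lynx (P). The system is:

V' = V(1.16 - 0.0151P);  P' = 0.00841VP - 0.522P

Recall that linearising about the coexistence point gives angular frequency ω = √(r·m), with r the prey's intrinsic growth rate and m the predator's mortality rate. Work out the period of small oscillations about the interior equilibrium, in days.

Here r = 1.16 and m = 0.522, so r·m = 0.606.
ω = √0.606 = 0.778 per day, hence T = 2π/ω ≈ 8.07 days.

T ≈ 8.07 days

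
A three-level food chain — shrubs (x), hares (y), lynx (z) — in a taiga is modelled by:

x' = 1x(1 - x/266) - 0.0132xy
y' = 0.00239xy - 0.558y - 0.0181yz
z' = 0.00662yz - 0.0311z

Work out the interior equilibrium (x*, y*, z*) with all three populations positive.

From dz/dt = 0: 0.00662y* = 0.0311, so y* = 4.7.
From dx/dt = 0: 1(1 - x*/266) = 0.0132·4.7, giving x* = 266·(1 - 0.062) = 250.
From dy/dt = 0: 0.00239·250 - 0.558 = 0.0181z*, so z* = 0.0383/0.0181 = 2.12.

x* ≈ 250, y* ≈ 4.7, z* ≈ 2.12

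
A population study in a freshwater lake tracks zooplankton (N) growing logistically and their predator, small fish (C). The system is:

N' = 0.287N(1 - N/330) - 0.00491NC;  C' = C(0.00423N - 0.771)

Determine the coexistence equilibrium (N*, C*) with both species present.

From dC/dt = 0 with C > 0: 0.00423N* = 0.771, so N* = 182.
Substitute into dN/dt = 0: 0.287(1 - 182/330) = 0.00491C*.
The bracket is 0.448, giving C* = 0.128/0.00491 = 26.2.

N* ≈ 182, C* ≈ 26.2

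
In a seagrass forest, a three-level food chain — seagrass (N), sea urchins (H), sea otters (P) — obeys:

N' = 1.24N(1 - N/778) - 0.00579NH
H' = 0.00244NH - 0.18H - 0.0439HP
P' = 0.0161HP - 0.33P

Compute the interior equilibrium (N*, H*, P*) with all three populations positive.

N* ≈ 704, H* ≈ 20.5, P* ≈ 35

From dP/dt = 0: 0.0161H* = 0.33, so H* = 20.5.
From dN/dt = 0: 1.24(1 - N*/778) = 0.00579·20.5, giving N* = 778·(1 - 0.0957) = 704.
From dH/dt = 0: 0.00244·704 - 0.18 = 0.0439P*, so P* = 1.54/0.0439 = 35.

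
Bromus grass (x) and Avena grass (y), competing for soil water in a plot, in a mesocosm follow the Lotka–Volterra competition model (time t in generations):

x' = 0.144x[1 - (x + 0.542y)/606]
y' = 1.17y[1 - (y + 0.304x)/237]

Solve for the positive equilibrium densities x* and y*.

x* ≈ 572, y* ≈ 63.2

Setting both brackets to zero gives the nullclines x + 0.542y = 606 and 0.304x + y = 237.
Substituting y = 237 - 0.304x into the first: x(1 - 0.542·0.304) = 606 - 0.542·237.
So x* = 478/0.835 = 572, and then y* = 237 - 0.304·572 = 63.2.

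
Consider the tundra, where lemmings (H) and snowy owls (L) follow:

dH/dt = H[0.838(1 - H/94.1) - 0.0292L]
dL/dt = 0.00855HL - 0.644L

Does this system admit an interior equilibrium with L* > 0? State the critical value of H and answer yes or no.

Threshold H = 75.3; K > 75.3, so yes, the predator persists.

The predator equation gives dL/dt > 0 only when H > 0.644/0.00855 = 75.3.
Without the predator, H → K = 94.1. Since 94.1 > 75.3, the predator can invade and persist.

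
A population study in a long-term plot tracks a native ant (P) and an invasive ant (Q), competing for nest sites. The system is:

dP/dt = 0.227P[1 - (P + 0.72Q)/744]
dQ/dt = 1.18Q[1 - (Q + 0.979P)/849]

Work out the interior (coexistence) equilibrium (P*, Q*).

Setting both brackets to zero gives the nullclines P + 0.72Q = 744 and 0.979P + Q = 849.
Substituting Q = 849 - 0.979P into the first: P(1 - 0.72·0.979) = 744 - 0.72·849.
So P* = 133/0.295 = 450, and then Q* = 849 - 0.979·450 = 409.

P* ≈ 450, Q* ≈ 409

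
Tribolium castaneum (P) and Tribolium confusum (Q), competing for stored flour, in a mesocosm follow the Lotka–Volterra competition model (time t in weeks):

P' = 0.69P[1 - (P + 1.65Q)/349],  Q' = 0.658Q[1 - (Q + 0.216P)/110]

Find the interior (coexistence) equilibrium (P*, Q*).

P* ≈ 260, Q* ≈ 53.8

Setting both brackets to zero gives the nullclines P + 1.65Q = 349 and 0.216P + Q = 110.
Substituting Q = 110 - 0.216P into the first: P(1 - 1.65·0.216) = 349 - 1.65·110.
So P* = 168/0.644 = 260, and then Q* = 110 - 0.216·260 = 53.8.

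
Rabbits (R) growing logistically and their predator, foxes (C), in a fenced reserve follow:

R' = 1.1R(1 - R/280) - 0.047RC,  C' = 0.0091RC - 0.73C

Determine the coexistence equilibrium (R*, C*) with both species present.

R* ≈ 80.2, C* ≈ 16.7

From dC/dt = 0 with C > 0: 0.0091R* = 0.73, so R* = 80.2.
Substitute into dR/dt = 0: 1.1(1 - 80.2/280) = 0.047C*.
The bracket is 0.714, giving C* = 0.785/0.047 = 16.7.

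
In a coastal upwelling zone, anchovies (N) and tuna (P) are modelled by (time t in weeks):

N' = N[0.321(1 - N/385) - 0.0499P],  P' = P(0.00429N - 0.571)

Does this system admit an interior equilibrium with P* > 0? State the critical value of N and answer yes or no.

Threshold N = 133; K > 133, so yes, the predator persists.

The predator equation gives dP/dt > 0 only when N > 0.571/0.00429 = 133.
Without the predator, N → K = 385. Since 385 > 133, the predator can invade and persist.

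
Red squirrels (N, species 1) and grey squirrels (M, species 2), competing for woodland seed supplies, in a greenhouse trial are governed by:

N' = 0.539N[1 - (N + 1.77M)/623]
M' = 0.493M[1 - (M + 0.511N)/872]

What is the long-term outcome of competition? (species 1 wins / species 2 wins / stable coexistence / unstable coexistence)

Compare the nullcline intercepts: K1/α12 = 623/1.77 = 352 < K2 = 872; K2/α21 = 872/0.511 = 1710 > K1 = 623.
Since the inequalities point opposite ways, species 2 can invade but species 1 cannot.

species 2 excludes species 1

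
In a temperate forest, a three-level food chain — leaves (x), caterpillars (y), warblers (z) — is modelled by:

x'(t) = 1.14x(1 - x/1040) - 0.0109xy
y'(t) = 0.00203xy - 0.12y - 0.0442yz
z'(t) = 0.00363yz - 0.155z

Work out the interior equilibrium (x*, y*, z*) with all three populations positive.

x* ≈ 615, y* ≈ 42.7, z* ≈ 25.5

From dz/dt = 0: 0.00363y* = 0.155, so y* = 42.7.
From dx/dt = 0: 1.14(1 - x*/1040) = 0.0109·42.7, giving x* = 1040·(1 - 0.408) = 615.
From dy/dt = 0: 0.00203·615 - 0.12 = 0.0442z*, so z* = 1.13/0.0442 = 25.5.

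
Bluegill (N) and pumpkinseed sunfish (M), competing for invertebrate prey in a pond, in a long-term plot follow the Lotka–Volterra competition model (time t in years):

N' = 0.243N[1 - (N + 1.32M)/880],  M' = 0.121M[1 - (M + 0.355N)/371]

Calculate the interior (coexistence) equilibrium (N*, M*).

N* ≈ 734, M* ≈ 110

Setting both brackets to zero gives the nullclines N + 1.32M = 880 and 0.355N + M = 371.
Substituting M = 371 - 0.355N into the first: N(1 - 1.32·0.355) = 880 - 1.32·371.
So N* = 390/0.531 = 734, and then M* = 371 - 0.355·734 = 110.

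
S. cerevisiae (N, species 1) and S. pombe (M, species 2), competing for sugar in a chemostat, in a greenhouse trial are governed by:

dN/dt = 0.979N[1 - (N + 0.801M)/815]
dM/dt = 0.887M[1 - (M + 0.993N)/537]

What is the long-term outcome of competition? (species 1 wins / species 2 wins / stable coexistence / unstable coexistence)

Compare the nullcline intercepts: K1/α12 = 815/0.801 = 1020 > K2 = 537; K2/α21 = 537/0.993 = 541 < K1 = 815.
Since the inequalities point opposite ways, species 1 can invade but species 2 cannot.

species 1 excludes species 2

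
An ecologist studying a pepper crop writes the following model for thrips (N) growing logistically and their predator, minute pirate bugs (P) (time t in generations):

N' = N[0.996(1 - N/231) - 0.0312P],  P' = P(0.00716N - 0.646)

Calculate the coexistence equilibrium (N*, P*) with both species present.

From dP/dt = 0 with P > 0: 0.00716N* = 0.646, so N* = 90.2.
Substitute into dN/dt = 0: 0.996(1 - 90.2/231) = 0.0312P*.
The bracket is 0.609, giving P* = 0.607/0.0312 = 19.5.

N* ≈ 90.2, P* ≈ 19.5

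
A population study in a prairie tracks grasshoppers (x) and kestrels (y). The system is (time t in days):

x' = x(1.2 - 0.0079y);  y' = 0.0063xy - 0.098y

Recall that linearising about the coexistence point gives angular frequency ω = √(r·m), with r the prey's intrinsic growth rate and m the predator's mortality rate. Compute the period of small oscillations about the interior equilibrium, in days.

T ≈ 18.3 days

Here r = 1.2 and m = 0.098, so r·m = 0.118.
ω = √0.118 = 0.343 per day, hence T = 2π/ω ≈ 18.3 days.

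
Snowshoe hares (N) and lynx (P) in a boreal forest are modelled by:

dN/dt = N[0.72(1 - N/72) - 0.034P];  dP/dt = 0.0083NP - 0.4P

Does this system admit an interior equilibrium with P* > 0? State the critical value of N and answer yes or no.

The predator equation gives dP/dt > 0 only when N > 0.4/0.0083 = 48.2.
Without the predator, N → K = 72. Since 72 > 48.2, the predator can invade and persist.

Threshold N = 48.2; K > 48.2, so yes, the predator persists.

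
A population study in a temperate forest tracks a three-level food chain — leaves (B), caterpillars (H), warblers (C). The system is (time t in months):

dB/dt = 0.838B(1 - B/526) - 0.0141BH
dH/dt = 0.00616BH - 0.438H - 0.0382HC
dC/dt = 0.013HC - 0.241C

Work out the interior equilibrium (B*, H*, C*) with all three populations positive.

From dC/dt = 0: 0.013H* = 0.241, so H* = 18.5.
From dB/dt = 0: 0.838(1 - B*/526) = 0.0141·18.5, giving B* = 526·(1 - 0.312) = 362.
From dH/dt = 0: 0.00616·362 - 0.438 = 0.0382C*, so C* = 1.79/0.0382 = 46.9.

B* ≈ 362, H* ≈ 18.5, C* ≈ 46.9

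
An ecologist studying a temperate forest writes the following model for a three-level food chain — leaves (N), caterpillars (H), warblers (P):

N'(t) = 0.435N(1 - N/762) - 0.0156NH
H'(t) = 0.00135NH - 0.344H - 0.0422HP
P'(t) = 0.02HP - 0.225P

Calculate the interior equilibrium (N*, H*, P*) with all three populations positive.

From dP/dt = 0: 0.02H* = 0.225, so H* = 11.2.
From dN/dt = 0: 0.435(1 - N*/762) = 0.0156·11.2, giving N* = 762·(1 - 0.403) = 455.
From dH/dt = 0: 0.00135·455 - 0.344 = 0.0422P*, so P* = 0.27/0.0422 = 6.39.

N* ≈ 455, H* ≈ 11.2, P* ≈ 6.39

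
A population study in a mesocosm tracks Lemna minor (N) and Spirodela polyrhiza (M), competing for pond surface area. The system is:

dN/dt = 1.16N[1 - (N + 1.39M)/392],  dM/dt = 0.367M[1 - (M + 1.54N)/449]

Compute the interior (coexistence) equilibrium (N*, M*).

N* ≈ 203, M* ≈ 136

Setting both brackets to zero gives the nullclines N + 1.39M = 392 and 1.54N + M = 449.
Substituting M = 449 - 1.54N into the first: N(1 - 1.39·1.54) = 392 - 1.39·449.
So N* = -232/-1.14 = 203, and then M* = 449 - 1.54·203 = 136.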